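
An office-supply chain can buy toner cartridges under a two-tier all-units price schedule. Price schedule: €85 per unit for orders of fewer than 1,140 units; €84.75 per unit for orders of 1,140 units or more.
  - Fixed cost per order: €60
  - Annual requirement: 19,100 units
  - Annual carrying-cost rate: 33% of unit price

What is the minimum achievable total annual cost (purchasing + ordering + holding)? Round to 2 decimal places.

€1,631,518.14

H₁ = 33%×€85 = €28.0500;  H₂ = 33%×€84.75 = €27.9675
EOQ₁ = √(2×19,100×60/28.0500) = 285.85  (< 1,140, feasible at tier 1)
EOQ₂ = √(2×19,100×60/27.9675) = 286.27  (< 1,140 → use Q = 1,140 at tier-2 price)
TC(tier 1 (EOQ₁), Q≈285.9) = €1,631,518.14
TC(tier 2, Q≈1,140.0) = €1,635,671.74
Minimum at tier 1 (EOQ₁): €1,631,518.14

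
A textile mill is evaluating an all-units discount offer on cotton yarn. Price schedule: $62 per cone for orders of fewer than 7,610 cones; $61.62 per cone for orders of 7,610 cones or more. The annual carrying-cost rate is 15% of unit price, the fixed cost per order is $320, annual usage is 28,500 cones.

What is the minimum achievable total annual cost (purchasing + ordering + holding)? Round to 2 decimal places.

$1,780,024.29

H₁ = 15%×$62 = $9.3000;  H₂ = 15%×$61.62 = $9.2430
EOQ₁ = √(2×28,500×320/9.3000) = 1,400.46  (< 7,610, feasible at tier 1)
EOQ₂ = √(2×28,500×320/9.2430) = 1,404.77  (< 7,610 → use Q = 7,610 at tier-2 price)
TC(tier 1 (EOQ₁), Q≈1,400.5) = $1,780,024.29
TC(tier 2, Q≈7,610.0) = $1,792,538.04
Minimum at tier 1 (EOQ₁): $1,780,024.29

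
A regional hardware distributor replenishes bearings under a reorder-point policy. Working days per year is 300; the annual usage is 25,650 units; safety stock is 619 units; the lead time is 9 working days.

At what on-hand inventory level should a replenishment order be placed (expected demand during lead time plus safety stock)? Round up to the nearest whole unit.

1,389 units

Daily demand d = 25,650 / 300 = 85.500 units/day
Demand during lead time = 85.500 × 9 = 769.50
Reorder point = 769.50 + 619 = 1,388.50 → round up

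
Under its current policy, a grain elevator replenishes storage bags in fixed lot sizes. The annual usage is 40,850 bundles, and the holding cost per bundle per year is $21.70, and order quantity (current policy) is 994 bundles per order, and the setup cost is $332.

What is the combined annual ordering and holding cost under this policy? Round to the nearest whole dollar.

$24,429

Annual ordering cost = (D/Q)·S = (40,850/994) × 332 = $13,644.06
Annual holding cost  = (Q/2)·H = (994/2) × 21.7 = $10,784.90
Total = $13,644.06 + $10,784.90 = $24,428.96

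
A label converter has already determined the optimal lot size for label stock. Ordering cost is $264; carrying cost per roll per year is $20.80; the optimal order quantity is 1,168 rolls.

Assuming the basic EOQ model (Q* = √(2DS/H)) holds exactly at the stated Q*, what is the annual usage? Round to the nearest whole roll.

53,742 rolls per year

EOQ relation: Q² = 2DS/H, so rearrange for the unknown.
D = Q²H / (2S) = 1,168² × 20.8 / (2 × 264) = 53,742.16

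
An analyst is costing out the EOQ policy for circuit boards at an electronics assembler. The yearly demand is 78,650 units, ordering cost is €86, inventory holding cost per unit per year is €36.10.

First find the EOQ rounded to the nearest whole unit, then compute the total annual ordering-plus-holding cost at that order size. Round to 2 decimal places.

€22,098.72

Optimal lot size Q* = (2 × 78,650 × €86 / €36.1)^½ ≈ 612.15 → Q = 612 units
Orders/yr = 78,650/612 = 128.513; ordering cost = 128.513 × €86 = €11,052.12
Average inventory = 612/2 = 306; holding cost = 306 × €36.1 = €11,046.60
Total = €11,052.12 + €11,046.60 = €22,098.72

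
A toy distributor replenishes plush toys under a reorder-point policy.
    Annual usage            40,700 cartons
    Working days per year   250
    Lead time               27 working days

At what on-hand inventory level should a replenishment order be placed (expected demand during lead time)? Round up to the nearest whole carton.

Daily demand d = 40,700 / 250 = 162.800 cartons/day
Demand during lead time = 162.800 × 27 = 4,395.60
Reorder point = 4,395.60 → round up

4,396 cartons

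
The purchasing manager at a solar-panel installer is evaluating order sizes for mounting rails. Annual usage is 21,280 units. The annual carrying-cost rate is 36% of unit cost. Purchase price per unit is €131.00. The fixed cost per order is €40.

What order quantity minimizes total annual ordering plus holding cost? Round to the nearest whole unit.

Carrying cost H = €131 × 36% = €47.1600/unit/yr
Q* = √(2·D·S / H) = √(2·21,280·40 / 47.16) = √36,098.4 ≈ 190.00

190 units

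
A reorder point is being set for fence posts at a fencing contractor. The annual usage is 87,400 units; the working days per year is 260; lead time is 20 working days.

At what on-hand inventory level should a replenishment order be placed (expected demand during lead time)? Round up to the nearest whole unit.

6,724 units

Daily demand d = 87,400 / 260 = 336.154 units/day
Demand during lead time = 336.154 × 20 = 6,723.08
Reorder point = 6,723.08 → round up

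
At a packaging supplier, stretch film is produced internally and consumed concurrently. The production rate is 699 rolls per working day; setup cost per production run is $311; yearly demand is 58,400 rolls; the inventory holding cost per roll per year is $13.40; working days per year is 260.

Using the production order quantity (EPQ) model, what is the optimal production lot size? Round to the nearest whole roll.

1,999 rolls

d = 58,400/260 = 224.6154 rolls/day;  effective holding cost H(1 − d/p) = 13.4·(1 − 224.6154/699) = 9.09407
Q* = √(2DS / H_eff) = √(2·58,400·311 / 9.09407) ≈ 1,998.58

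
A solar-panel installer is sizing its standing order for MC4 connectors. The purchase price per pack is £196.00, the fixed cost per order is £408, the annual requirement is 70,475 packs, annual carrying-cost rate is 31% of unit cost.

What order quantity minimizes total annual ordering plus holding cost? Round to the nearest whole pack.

H = i·C = 0.31 × £196 = £60.7600 per pack-year
Q* = √(2·D·S / H) = √(2·70,475·408 / 60.76) = √946,471.4 ≈ 972.87

973 packs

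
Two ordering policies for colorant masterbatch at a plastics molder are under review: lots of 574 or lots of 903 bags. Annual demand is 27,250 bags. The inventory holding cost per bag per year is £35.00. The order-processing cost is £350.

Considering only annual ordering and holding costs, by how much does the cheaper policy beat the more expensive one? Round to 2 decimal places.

Annual cost at Q: ordering D·S/Q plus holding Q·H/2.
TC(574) = (27,250/574)×350 + (574/2)×35 = £26,660.85
TC(903) = (27,250/903)×350 + (903/2)×35 = £26,364.52
|ΔTC| = |£26,660.85 − £26,364.52| = £296.34

£296.34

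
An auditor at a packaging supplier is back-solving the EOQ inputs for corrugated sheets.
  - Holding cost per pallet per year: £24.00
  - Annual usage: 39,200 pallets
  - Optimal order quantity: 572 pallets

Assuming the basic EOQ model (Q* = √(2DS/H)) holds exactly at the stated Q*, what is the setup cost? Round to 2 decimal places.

£100.16

From Q* = √(2DS/H) ⇒ Q*² = 2DS/H.
S = Q²H / (2D) = 572² × 24 / (2 × 39,200) = 100.1584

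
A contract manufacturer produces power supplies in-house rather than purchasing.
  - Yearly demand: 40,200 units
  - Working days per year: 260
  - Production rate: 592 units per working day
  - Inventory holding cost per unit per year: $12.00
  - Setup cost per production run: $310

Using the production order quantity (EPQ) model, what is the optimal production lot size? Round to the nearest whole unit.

d = 40,200/260 = 154.6154 units/day;  effective holding cost H(1 − d/p) = 12·(1 − 154.6154/592) = 8.86590
Q* = √(2DS / H_eff) = √(2·40,200·310 / 8.86590) ≈ 1,676.67

1,677 units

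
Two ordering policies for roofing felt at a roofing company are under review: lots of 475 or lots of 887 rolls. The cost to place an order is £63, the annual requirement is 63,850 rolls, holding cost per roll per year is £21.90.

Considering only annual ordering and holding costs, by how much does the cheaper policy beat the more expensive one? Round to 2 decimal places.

£577.88

For each Q, cost = (D/Q)·S + (Q/2)·H.
TC(475) = (63,850/475)×63 + (475/2)×21.9 = £13,669.78
TC(887) = (63,850/887)×63 + (887/2)×21.9 = £14,247.66
Cheaper: Q = 475.  Difference = £577.88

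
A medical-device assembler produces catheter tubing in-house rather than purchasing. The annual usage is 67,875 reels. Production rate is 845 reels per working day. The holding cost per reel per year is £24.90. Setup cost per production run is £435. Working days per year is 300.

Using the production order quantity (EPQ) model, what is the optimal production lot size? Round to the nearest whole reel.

d = 67,875/300 = 226.2500 reels/day;  effective holding cost H(1 − d/p) = 24.9·(1 − 226.2500/845) = 18.23299
Q* = √(2DS / H_eff) = √(2·67,875·435 / 18.23299) ≈ 1,799.64

1,800 reels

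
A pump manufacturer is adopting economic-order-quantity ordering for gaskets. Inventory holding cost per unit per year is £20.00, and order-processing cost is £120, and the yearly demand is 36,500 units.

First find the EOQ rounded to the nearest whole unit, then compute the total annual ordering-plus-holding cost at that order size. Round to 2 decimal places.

£13,236.31

2DS/H = 2·36,500·120/20 = 438,000.00
EOQ = √438,000.00 ≈ 661.82 → Q = 662 units
Orders/yr = 36,500/662 = 55.136; ordering cost = 55.136 × £120 = £6,616.31
Average inventory = 662/2 = 331; holding cost = 331 × £20 = £6,620.00
Total = £6,616.31 + £6,620.00 = £13,236.31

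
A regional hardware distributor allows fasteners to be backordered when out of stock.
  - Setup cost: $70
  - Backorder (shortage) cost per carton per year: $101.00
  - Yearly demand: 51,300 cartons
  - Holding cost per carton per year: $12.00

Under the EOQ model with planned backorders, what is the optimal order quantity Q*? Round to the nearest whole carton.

Basic EOQ = √(2·51,300·70/12) = 773.628
Backorder adjustment √((H+b)/b) = √((12+101)/101) = 1.0577
Q* = 773.628 × 1.0577 ≈ 818.30

818 cartons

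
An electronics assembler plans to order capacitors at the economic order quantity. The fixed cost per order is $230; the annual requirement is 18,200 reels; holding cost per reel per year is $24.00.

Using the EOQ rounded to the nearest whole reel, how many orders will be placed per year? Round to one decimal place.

30.8 orders per year

2DS/H = 2·18,200·230/24 = 348,833.33
EOQ = √348,833.33 ≈ 590.62 → Q = 591
N = D/Q = 18,200/591 ≈ 30.795 orders/yr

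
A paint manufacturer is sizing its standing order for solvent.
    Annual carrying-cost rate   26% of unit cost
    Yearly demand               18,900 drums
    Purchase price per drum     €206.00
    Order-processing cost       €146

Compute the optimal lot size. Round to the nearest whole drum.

321 drums

H = i·C = 0.26 × €206 = €53.5600 per drum-year
Q* = √(2·D·S / H) = √(2·18,900·146 / 53.56) = √103,039.6 ≈ 321.00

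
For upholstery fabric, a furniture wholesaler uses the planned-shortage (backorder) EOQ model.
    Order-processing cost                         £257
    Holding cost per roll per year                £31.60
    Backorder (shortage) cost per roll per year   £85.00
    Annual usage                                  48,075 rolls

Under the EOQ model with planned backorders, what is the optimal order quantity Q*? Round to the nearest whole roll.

1,036 rolls

Q* = √(2DS/H) · √((H + b)/b)
   = √(2 × 48,075 × 257 / 31.6) · √((31.6 + 85) / 85)
   = 884.296 × 1.1712 ≈ 1,035.71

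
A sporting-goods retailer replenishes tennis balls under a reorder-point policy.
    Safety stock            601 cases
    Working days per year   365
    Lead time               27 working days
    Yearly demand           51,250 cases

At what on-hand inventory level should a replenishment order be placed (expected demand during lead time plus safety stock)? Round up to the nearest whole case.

Daily demand d = 51,250 / 365 = 140.411 cases/day
Demand during lead time = 140.411 × 27 = 3,791.10
Reorder point = 3,791.10 + 601 = 4,392.10 → round up

4,393 cases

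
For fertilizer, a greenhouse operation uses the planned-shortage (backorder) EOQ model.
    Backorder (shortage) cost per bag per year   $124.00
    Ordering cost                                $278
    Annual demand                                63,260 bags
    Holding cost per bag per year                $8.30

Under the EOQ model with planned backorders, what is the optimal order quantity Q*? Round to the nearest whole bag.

Q* = √(2DS/H) · √((H + b)/b)
   = √(2 × 63,260 × 278 / 8.3) · √((8.3 + 124) / 124)
   = 2,058.557 × 1.0329 ≈ 2,126.34

2,126 bags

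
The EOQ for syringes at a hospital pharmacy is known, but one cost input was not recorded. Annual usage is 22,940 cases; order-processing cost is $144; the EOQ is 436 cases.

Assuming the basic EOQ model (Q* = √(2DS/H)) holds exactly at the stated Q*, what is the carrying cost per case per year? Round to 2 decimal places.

From Q* = √(2DS/H) ⇒ Q*² = 2DS/H.
H = 2DS / Q² = 2 × 22,940 × 144 / 436² = 34.7547

$34.75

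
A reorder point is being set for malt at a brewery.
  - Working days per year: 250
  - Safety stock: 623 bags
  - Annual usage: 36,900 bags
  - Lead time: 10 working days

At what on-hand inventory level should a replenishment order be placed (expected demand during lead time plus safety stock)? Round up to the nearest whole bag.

2,099 bags

Daily demand d = 36,900 / 250 = 147.600 bags/day
Demand during lead time = 147.600 × 10 = 1,476.00
Reorder point = 1,476.00 + 623 = 2,099.00 → round up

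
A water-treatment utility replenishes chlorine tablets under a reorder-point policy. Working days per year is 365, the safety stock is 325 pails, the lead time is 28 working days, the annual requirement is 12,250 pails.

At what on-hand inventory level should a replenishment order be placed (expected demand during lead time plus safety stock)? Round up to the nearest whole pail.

Daily demand d = 12,250 / 365 = 33.562 pails/day
Demand during lead time = 33.562 × 28 = 939.73
Reorder point = 939.73 + 325 = 1,264.73 → round up

1,265 pails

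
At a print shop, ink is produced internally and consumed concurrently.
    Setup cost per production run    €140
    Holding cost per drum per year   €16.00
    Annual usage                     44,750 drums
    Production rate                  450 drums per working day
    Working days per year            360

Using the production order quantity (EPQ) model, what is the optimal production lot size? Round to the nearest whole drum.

Daily demand d = 44,750/360 = 124.306; p = 450; 1 − d/p = 0.72377
EPQ = √(2DS / (H(1 − d/p)))
    = √(2 × 44,750 × 140 / (16 × 0.72377)) ≈ 1,040.20

1,040 drums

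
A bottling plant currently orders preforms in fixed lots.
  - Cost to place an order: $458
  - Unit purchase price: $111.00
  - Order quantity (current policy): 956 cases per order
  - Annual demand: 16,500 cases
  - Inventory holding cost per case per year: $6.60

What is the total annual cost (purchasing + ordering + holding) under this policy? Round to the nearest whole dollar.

Annual ordering cost = (D/Q)·S = (16,500/956) × 458 = $7,904.81
Annual holding cost  = (Q/2)·H = (956/2) × 6.6 = $3,154.80
Purchase cost = D·C = 16,500 × 111 = $1,831,500.00
Total = $7,904.81 + $3,154.80 + $1,831,500.00 = $1,842,559.61

$1,842,560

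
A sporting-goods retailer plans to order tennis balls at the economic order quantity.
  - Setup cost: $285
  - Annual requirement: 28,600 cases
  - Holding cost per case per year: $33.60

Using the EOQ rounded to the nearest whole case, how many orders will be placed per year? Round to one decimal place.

41.0 orders per year

2DS/H = 2·28,600·285/33.6 = 485,178.57
EOQ = √485,178.57 ≈ 696.55 → Q = 697
Orders per year = D/Q = 28,600 / 697 = 41.033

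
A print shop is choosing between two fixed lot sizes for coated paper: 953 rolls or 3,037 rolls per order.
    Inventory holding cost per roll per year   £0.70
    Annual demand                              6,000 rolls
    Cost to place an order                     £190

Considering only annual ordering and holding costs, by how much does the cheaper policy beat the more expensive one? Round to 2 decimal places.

£91.45

For each Q, cost = (D/Q)·S + (Q/2)·H.
TC(953) = (6,000/953)×190 + (953/2)×0.7 = £1,529.77
TC(3,037) = (6,000/3,037)×190 + (3,037/2)×0.7 = £1,438.32
|ΔTC| = |£1,529.77 − £1,438.32| = £91.45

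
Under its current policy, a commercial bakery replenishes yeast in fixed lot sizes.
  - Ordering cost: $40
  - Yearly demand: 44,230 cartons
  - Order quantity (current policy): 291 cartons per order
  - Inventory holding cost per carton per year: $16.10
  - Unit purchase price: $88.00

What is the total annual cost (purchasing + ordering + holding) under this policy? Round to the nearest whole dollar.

$3,900,662

Ordering: D/Q × S = 44,230/291 × $40 = $6,079.73
Holding:  Q/2 × H = 291/2 × $16.1 = $2,342.55
Purchase cost = D·C = 44,230 × 88 = $3,892,240.00
Total = $6,079.73 + $2,342.55 + $3,892,240.00 = $3,900,662.28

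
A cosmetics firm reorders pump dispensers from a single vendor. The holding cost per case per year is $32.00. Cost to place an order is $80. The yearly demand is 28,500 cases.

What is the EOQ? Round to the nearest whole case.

377 cases

Q* = √(2·D·S / H) = √(2·28,500·80 / 32) = √142,500.0 ≈ 377.49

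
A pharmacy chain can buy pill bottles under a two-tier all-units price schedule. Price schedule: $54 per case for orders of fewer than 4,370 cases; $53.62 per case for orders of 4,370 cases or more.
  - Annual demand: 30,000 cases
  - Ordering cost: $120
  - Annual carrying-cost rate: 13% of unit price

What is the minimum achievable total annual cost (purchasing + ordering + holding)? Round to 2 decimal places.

H₁ = 13%×$54 = $7.0200;  H₂ = 13%×$53.62 = $6.9706
EOQ₁ = √(2×30,000×120/7.0200) = 1,012.74  (< 4,370, feasible at tier 1)
EOQ₂ = √(2×30,000×120/6.9706) = 1,016.32  (< 4,370 → use Q = 4,370 at tier-2 price)
TC(tier 1 (EOQ₁), Q≈1,012.7) = $1,627,109.43
TC(tier 2, Q≈4,370.0) = $1,624,654.56
Minimum at tier 2: $1,624,654.56

$1,624,654.56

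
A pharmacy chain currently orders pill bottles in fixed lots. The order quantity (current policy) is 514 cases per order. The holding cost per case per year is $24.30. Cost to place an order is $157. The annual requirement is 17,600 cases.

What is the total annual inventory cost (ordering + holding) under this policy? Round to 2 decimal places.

Ordering: D/Q × S = 17,600/514 × $157 = $5,375.88
Holding:  Q/2 × H = 514/2 × $24.3 = $6,245.10
Total = $5,375.88 + $6,245.10 = $11,620.98

$11,620.98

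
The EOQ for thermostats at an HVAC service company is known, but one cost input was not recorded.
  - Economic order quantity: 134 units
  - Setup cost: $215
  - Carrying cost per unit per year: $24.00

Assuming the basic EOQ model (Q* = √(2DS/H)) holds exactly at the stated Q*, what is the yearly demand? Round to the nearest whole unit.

1,002 units per year

EOQ relation: Q² = 2DS/H, so rearrange for the unknown.
D = Q²H / (2S) = 134² × 24 / (2 × 215) = 1,002.20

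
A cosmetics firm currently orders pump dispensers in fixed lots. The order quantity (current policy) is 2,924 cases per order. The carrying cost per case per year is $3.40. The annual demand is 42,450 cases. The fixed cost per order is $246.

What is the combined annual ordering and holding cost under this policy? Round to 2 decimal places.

Ordering: D/Q × S = 42,450/2,924 × $246 = $3,571.37
Holding:  Q/2 × H = 2,924/2 × $3.4 = $4,970.80
Total = $3,571.37 + $4,970.80 = $8,542.17

$8,542.17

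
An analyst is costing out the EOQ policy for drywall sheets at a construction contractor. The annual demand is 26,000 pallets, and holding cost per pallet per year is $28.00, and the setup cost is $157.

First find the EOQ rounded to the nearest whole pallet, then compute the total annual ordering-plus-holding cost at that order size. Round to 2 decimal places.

$15,119.26

Optimal lot size Q* = (2 × 26,000 × $157 / $28)^½ ≈ 539.97 → Q = 540 pallets
Ordering: D/Q × S = 26,000/540 × $157 = $7,559.26
Holding:  Q/2 × H = 540/2 × $28 = $7,560.00
Total = $7,559.26 + $7,560.00 = $15,119.26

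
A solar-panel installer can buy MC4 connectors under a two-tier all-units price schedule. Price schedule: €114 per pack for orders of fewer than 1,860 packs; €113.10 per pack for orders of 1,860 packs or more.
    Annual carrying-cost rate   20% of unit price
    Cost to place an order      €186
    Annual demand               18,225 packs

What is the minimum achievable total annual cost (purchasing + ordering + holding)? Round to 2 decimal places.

€2,084,106.60

H₁ = 20%×€114 = €22.8000;  H₂ = 20%×€113.10 = €22.6200
EOQ₁ = √(2×18,225×186/22.8000) = 545.30  (< 1,860, feasible at tier 1)
EOQ₂ = √(2×18,225×186/22.6200) = 547.47  (< 1,860 → use Q = 1,860 at tier-2 price)
TC(tier 1 (EOQ₁), Q≈545.3) = €2,090,082.91
TC(tier 2, Q≈1,860.0) = €2,084,106.60
Minimum at tier 2: €2,084,106.60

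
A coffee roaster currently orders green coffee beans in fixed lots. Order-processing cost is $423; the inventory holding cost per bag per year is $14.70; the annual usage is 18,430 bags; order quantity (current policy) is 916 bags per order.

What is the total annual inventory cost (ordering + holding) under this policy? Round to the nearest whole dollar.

$15,243

Orders/yr = 18,430/916 = 20.120; ordering cost = 20.120 × $423 = $8,510.80
Average inventory = 916/2 = 458; holding cost = 458 × $14.7 = $6,732.60
Total = $8,510.80 + $6,732.60 = $15,243.40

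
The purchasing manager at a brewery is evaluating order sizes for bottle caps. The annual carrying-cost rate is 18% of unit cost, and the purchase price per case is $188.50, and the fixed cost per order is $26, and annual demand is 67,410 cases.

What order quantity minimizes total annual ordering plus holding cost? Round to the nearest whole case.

Carrying cost H = $188.5 × 18% = $33.9300/case/yr
Optimal lot size Q* = (2 × 67,410 × $26 / $33.93)^½ ≈ 321.42

321 cases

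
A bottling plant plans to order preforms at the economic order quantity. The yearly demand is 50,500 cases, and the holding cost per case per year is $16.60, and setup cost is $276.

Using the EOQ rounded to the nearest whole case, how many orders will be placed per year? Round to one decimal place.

EOQ = √(2DS/H) = √(2 × 50,500 × 276 / 16.6)
    = √(1,679,277.11) ≈ 1,295.87 → Q = 1,296
Orders per year = D/Q = 50,500 / 1,296 = 38.966

39.0 orders per year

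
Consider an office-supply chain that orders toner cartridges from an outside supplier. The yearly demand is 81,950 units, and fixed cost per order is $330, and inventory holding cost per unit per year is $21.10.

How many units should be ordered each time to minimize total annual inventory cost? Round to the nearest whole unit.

1,601 units

EOQ = √(2DS/H) = √(2 × 81,950 × 330 / 21.1)
    = √(2,563,364.93) ≈ 1,601.05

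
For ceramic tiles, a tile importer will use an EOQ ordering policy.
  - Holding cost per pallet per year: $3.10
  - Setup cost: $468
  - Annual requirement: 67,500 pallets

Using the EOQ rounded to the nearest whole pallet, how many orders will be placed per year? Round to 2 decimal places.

14.95 orders per year

EOQ = √(2DS/H) = √(2 × 67,500 × 468 / 3.1)
    = √(20,380,645.16) ≈ 4,514.49 → Q = 4,514
Orders per year = D/Q = 67,500 / 4,514 = 14.953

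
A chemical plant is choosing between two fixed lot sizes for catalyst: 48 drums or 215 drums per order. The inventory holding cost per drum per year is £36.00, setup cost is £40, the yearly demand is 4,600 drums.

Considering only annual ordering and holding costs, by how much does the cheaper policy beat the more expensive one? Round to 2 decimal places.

£28.48

Annual cost at Q: ordering D·S/Q plus holding Q·H/2.
TC(48) = (4,600/48)×40 + (48/2)×36 = £4,697.33
TC(215) = (4,600/215)×40 + (215/2)×36 = £4,725.81
Cheaper: Q = 48.  Difference = £28.48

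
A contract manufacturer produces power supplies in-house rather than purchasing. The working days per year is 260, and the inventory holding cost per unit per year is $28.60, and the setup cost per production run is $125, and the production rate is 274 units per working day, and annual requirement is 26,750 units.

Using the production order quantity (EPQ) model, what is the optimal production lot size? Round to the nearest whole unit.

d = 26,750/260 = 102.8846 units/day;  effective holding cost H(1 − d/p) = 28.6·(1 − 102.8846/274) = 17.86095
Q* = √(2DS / H_eff) = √(2·26,750·125 / 17.86095) ≈ 611.90

612 units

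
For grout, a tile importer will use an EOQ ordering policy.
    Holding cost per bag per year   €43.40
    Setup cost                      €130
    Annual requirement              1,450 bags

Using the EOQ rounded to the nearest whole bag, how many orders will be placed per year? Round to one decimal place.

EOQ = √(2DS/H) = √(2 × 1,450 × 130 / 43.4)
    = √(8,686.64) ≈ 93.20 → Q = 93
Orders per year = D/Q = 1,450 / 93 = 15.591

15.6 orders per year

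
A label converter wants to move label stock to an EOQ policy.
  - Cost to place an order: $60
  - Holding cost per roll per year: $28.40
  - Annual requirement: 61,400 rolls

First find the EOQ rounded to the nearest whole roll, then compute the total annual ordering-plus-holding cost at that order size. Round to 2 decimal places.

EOQ = √(2DS/H) = √(2 × 61,400 × 60 / 28.4)
    = √(259,436.62) ≈ 509.35 → Q = 509 rolls
Ordering: D/Q × S = 61,400/509 × $60 = $7,237.72
Holding:  Q/2 × H = 509/2 × $28.4 = $7,227.80
Total = $7,237.72 + $7,227.80 = $14,465.52

$14,465.52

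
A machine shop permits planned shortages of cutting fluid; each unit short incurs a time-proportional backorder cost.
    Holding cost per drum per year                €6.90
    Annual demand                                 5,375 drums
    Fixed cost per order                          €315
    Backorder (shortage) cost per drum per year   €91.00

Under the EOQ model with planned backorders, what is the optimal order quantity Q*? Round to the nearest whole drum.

727 drums

Basic EOQ = √(2·5,375·315/6.9) = 700.543
Backorder adjustment √((H+b)/b) = √((6.9+91)/91) = 1.0372
Q* = 700.543 × 1.0372 ≈ 726.62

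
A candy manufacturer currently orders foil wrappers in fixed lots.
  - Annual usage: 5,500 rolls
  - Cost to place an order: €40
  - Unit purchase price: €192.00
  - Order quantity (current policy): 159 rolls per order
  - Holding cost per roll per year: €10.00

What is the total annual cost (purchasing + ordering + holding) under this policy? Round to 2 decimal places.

Annual ordering cost = (D/Q)·S = (5,500/159) × 40 = €1,383.65
Annual holding cost  = (Q/2)·H = (159/2) × 10 = €795.00
Purchase cost = D·C = 5,500 × 192 = €1,056,000.00
Total = €1,383.65 + €795.00 + €1,056,000.00 = €1,058,178.65

€1,058,178.65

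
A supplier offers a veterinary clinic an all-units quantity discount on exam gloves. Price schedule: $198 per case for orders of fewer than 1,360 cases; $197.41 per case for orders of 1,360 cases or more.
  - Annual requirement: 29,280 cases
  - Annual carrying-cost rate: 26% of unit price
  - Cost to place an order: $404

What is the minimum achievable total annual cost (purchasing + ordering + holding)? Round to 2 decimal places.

$5,823,764.77

H₁ = 26%×$198 = $51.4800;  H₂ = 26%×$197.41 = $51.3266
EOQ₁ = √(2×29,280×404/51.4800) = 677.91  (< 1,360, feasible at tier 1)
EOQ₂ = √(2×29,280×404/51.3266) = 678.92  (< 1,360 → use Q = 1,360 at tier-2 price)
TC(tier 1 (EOQ₁), Q≈677.9) = $5,832,338.80
TC(tier 2, Q≈1,360.0) = $5,823,764.77
Minimum at tier 2: $5,823,764.77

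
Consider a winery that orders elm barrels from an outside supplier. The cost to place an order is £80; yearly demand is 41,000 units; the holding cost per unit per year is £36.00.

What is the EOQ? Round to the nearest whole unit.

EOQ = √(2DS/H) = √(2 × 41,000 × 80 / 36)
    = √(182,222.22) ≈ 426.87

427 units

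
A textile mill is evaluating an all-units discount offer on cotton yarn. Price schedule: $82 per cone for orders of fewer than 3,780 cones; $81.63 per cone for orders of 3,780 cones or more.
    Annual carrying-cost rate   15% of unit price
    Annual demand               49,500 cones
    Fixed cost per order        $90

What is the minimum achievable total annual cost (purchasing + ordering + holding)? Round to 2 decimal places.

$4,065,005.68

H₁ = 15%×$82 = $12.3000;  H₂ = 15%×$81.63 = $12.2445
EOQ₁ = √(2×49,500×90/12.3000) = 851.11  (< 3,780, feasible at tier 1)
EOQ₂ = √(2×49,500×90/12.2445) = 853.04  (< 3,780 → use Q = 3,780 at tier-2 price)
TC(tier 1 (EOQ₁), Q≈851.1) = $4,069,468.67
TC(tier 2, Q≈3,780.0) = $4,065,005.68
Minimum at tier 2: $4,065,005.68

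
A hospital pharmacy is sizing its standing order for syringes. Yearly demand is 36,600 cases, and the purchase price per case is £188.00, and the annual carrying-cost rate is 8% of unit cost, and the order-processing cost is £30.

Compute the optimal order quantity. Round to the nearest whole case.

382 cases

Holding cost per case per year: H = 8% × £188 = £15.0400
Optimal lot size Q* = (2 × 36,600 × £30 / £15.04)^½ ≈ 382.11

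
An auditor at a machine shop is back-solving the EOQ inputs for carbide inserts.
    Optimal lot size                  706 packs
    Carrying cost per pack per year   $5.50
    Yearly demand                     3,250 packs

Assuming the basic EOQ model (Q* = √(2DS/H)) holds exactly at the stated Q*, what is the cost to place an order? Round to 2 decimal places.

EOQ relation: Q² = 2DS/H, so rearrange for the unknown.
S = Q²H / (2D) = 706² × 5.5 / (2 × 3,250) = 421.7535

$421.75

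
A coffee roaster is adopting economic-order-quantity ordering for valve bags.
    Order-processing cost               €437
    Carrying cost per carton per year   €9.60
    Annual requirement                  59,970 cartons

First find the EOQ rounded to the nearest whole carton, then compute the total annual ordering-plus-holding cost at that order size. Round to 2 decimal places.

€22,431.50

Optimal lot size Q* = (2 × 59,970 × €437 / €9.6)^½ ≈ 2,336.61 → Q = 2,337 cartons
Orders/yr = 59,970/2,337 = 25.661; ordering cost = 25.661 × €437 = €11,213.90
Average inventory = 2,337/2 = 1168.5; holding cost = 1168.5 × €9.6 = €11,217.60
Total = €11,213.90 + €11,217.60 = €22,431.50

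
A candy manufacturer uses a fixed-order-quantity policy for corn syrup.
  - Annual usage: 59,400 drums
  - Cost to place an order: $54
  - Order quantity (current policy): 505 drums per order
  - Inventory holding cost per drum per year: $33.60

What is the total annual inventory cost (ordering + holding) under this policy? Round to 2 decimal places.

Ordering: D/Q × S = 59,400/505 × $54 = $6,351.68
Holding:  Q/2 × H = 505/2 × $33.6 = $8,484.00
Total = $6,351.68 + $8,484.00 = $14,835.68

$14,835.68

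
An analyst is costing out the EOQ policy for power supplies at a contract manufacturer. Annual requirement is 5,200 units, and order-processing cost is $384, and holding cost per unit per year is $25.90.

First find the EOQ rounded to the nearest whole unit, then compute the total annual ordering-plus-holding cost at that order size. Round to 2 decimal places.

$10,170.27

Optimal lot size Q* = (2 × 5,200 × $384 / $25.9)^½ ≈ 392.67 → Q = 393 units
Orders/yr = 5,200/393 = 13.232; ordering cost = 13.232 × $384 = $5,080.92
Average inventory = 393/2 = 196.5; holding cost = 196.5 × $25.9 = $5,089.35
Total = $5,080.92 + $5,089.35 = $10,170.27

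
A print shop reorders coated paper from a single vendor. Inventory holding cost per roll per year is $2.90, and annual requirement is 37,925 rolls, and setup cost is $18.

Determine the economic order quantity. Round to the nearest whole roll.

686 rolls

Optimal lot size Q* = (2 × 37,925 × $18 / $2.9)^½ ≈ 686.14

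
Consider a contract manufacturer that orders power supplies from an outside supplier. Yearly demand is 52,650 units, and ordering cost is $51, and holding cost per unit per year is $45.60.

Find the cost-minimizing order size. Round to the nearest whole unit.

343 units

Q* = √(2·D·S / H) = √(2·52,650·51 / 45.6) = √117,769.7 ≈ 343.18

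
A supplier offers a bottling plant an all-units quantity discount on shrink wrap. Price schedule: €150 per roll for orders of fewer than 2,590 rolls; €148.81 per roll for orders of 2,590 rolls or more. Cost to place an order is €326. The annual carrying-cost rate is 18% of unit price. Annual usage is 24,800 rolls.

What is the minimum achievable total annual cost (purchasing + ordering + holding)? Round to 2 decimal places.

€3,728,297.16

H₁ = 18%×€150 = €27.0000;  H₂ = 18%×€148.81 = €26.7858
EOQ₁ = √(2×24,800×326/27.0000) = 773.87  (< 2,590, feasible at tier 1)
EOQ₂ = √(2×24,800×326/26.7858) = 776.96  (< 2,590 → use Q = 2,590 at tier-2 price)
TC(tier 1 (EOQ₁), Q≈773.9) = €3,740,894.48
TC(tier 2, Q≈2,590.0) = €3,728,297.16
Minimum at tier 2: €3,728,297.16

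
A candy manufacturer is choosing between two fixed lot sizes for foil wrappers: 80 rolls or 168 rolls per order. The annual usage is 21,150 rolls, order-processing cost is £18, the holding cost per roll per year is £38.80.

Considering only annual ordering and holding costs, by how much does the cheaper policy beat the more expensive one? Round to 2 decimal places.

£785.48

Annual cost at Q: ordering D·S/Q plus holding Q·H/2.
TC(80) = (21,150/80)×18 + (80/2)×38.8 = £6,310.75
TC(168) = (21,150/168)×18 + (168/2)×38.8 = £5,525.27
|ΔTC| = |£6,310.75 − £5,525.27| = £785.48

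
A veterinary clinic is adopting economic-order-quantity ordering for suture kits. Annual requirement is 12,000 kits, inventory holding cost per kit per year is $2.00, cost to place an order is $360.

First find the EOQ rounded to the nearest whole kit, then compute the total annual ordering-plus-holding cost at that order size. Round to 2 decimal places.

$4,156.92

EOQ = √(2DS/H) = √(2 × 12,000 × 360 / 2)
    = √(4,320,000.00) ≈ 2,078.46 → Q = 2,078 kits
Ordering: D/Q × S = 12,000/2,078 × $360 = $2,078.92
Holding:  Q/2 × H = 2,078/2 × $2 = $2,078.00
Total = $2,078.92 + $2,078.00 = $4,156.92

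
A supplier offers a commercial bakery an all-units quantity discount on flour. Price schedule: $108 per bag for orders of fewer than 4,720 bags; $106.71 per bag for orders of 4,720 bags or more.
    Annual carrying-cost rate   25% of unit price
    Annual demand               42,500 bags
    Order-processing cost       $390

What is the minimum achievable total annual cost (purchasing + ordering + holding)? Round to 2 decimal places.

$4,601,645.55

H₁ = 25%×$108 = $27.0000;  H₂ = 25%×$106.71 = $26.6775
EOQ₁ = √(2×42,500×390/27.0000) = 1,108.05  (< 4,720, feasible at tier 1)
EOQ₂ = √(2×42,500×390/26.6775) = 1,114.73  (< 4,720 → use Q = 4,720 at tier-2 price)
TC(tier 1 (EOQ₁), Q≈1,108.1) = $4,619,917.39
TC(tier 2, Q≈4,720.0) = $4,601,645.55
Minimum at tier 2: $4,601,645.55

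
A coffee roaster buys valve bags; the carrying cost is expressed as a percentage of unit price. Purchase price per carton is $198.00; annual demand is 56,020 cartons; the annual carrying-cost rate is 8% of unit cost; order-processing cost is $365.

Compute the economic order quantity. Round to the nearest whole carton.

Holding cost per carton per year: H = 8% × $198 = $15.8400
Optimal lot size Q* = (2 × 56,020 × $365 / $15.84)^½ ≈ 1,606.78

1,607 cartons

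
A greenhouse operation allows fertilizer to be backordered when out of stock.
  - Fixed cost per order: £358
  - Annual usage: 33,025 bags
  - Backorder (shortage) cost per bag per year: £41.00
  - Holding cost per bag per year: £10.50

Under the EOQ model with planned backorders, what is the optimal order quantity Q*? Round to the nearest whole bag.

Q* = √(2DS/H) · √((H + b)/b)
   = √(2 × 33,025 × 358 / 10.5) · √((10.5 + 41) / 41)
   = 1,500.663 × 1.1208 ≈ 1,681.88

1,682 bags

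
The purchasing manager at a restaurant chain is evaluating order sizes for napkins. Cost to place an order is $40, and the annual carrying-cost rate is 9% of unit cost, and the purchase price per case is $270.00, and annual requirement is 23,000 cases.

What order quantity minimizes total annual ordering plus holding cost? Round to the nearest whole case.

Holding cost per case per year: H = 9% × $270 = $24.3000
Q* = √(2·D·S / H) = √(2·23,000·40 / 24.3) = √75,720.2 ≈ 275.17

275 cases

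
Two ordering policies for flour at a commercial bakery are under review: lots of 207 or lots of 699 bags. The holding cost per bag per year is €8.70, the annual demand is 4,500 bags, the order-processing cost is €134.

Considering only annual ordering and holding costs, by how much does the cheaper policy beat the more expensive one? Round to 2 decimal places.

€89.82

Annual cost at Q: ordering D·S/Q plus holding Q·H/2.
TC(207) = (4,500/207)×134 + (207/2)×8.7 = €3,813.49
TC(699) = (4,500/699)×134 + (699/2)×8.7 = €3,903.31
|ΔTC| = |€3,813.49 − €3,903.31| = €89.82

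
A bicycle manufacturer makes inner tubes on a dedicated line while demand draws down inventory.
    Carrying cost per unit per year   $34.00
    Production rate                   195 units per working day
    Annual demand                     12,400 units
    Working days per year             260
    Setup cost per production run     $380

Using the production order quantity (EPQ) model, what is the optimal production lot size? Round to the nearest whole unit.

606 units

d = 12,400/260 = 47.6923 units/day;  effective holding cost H(1 − d/p) = 34·(1 − 47.6923/195) = 25.68442
Q* = √(2DS / H_eff) = √(2·12,400·380 / 25.68442) ≈ 605.74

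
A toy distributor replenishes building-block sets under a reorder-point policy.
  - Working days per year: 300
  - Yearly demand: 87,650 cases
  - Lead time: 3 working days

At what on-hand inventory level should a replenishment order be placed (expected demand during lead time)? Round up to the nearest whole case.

Daily demand d = 87,650 / 300 = 292.167 cases/day
Demand during lead time = 292.167 × 3 = 876.50
Reorder point = 876.50 → round up

877 cases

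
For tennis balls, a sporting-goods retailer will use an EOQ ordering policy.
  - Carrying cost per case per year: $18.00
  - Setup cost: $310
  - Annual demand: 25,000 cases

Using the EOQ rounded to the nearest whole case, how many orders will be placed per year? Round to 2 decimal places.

Optimal lot size Q* = (2 × 25,000 × $310 / $18)^½ ≈ 927.96 → Q = 928
Orders per year = D/Q = 25,000 / 928 = 26.940

26.94 orders per year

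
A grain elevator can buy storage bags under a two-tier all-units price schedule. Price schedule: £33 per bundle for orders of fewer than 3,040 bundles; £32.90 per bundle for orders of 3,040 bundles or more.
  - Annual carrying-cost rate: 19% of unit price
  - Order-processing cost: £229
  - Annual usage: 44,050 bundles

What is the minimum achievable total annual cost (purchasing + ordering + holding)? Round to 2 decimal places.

£1,462,064.76

H₁ = 19%×£33 = £6.2700;  H₂ = 19%×£32.90 = £6.2510
EOQ₁ = √(2×44,050×229/6.2700) = 1,793.79  (< 3,040, feasible at tier 1)
EOQ₂ = √(2×44,050×229/6.2510) = 1,796.52  (< 3,040 → use Q = 3,040 at tier-2 price)
TC(tier 1 (EOQ₁), Q≈1,793.8) = £1,464,897.07
TC(tier 2, Q≈3,040.0) = £1,462,064.76
Minimum at tier 2: £1,462,064.76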